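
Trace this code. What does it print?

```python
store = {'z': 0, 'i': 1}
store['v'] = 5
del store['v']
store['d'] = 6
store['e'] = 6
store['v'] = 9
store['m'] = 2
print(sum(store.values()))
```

store['v'] = 5 → {'z': 0, 'i': 1, 'v': 5}
del 'v' → {'z': 0, 'i': 1}
store['d'] = 6 → {'z': 0, 'i': 1, 'd': 6}
store['e'] = 6 → {'z': 0, 'i': 1, 'd': 6, 'e': 6}
store['v'] = 9 → {'z': 0, 'i': 1, 'd': 6, 'e': 6, 'v': 9}
store['m'] = 2 → {'z': 0, 'i': 1, 'd': 6, 'e': 6, 'v': 9, 'm': 2}
sum of values = 24

24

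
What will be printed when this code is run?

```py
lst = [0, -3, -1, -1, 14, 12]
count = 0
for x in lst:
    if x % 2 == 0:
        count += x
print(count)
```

x=0: even, count = 0+0 = 0
x=-3: not even
x=-1: not even
x=-1: not even
x=14: even, count = 0+14 = 14
x=12: even, count = 14+12 = 26

26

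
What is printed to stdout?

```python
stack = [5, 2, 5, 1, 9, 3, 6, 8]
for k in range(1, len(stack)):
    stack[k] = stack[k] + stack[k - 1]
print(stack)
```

k=1: stack[1] = 2+5 = 7 → [5, 7, 5, 1, 9, 3, 6, 8]
k=2: stack[2] = 5+7 = 12 → [5, 7, 12, 1, 9, 3, 6, 8]
k=3: stack[3] = 1+12 = 13 → [5, 7, 12, 13, 9, 3, 6, 8]
k=4: stack[4] = 9+13 = 22 → [5, 7, 12, 13, 22, 3, 6, 8]
k=5: stack[5] = 3+22 = 25 → [5, 7, 12, 13, 22, 25, 6, 8]
k=6: stack[6] = 6+25 = 31 → [5, 7, 12, 13, 22, 25, 31, 8]
k=7: stack[7] = 8+31 = 39 → [5, 7, 12, 13, 22, 25, 31, 39]

[5, 7, 12, 13, 22, 25, 31, 39]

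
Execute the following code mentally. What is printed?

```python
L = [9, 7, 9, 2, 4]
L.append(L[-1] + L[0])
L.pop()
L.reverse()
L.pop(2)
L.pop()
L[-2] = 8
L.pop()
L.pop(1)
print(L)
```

[4]

append L[-1]+L[0] = 4+9 = 13 → [9, 7, 9, 2, 4, 13]
pop() removes 13 → [9, 7, 9, 2, 4]
reverse → [4, 2, 9, 7, 9]
pop(2) removes 9 → [4, 2, 7, 9]
pop() removes 9 → [4, 2, 7]
L[-2] = 8 → [4, 8, 7]
pop() removes 7 → [4, 8]
pop(1) removes 8 → [4]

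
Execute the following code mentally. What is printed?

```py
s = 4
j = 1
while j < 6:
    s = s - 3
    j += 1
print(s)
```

-11

j=1: s = 4-3 = 1
j=2: s = 1-3 = -2
j=3: s = (-2)-3 = -5
j=4: s = (-5)-3 = -8
j=5: s = (-8)-3 = -11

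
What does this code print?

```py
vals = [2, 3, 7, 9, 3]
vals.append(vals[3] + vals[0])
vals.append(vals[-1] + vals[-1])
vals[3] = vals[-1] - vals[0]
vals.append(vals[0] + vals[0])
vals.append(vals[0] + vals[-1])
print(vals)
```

append vals[3]+vals[0] = 9+2 = 11 → [2, 3, 7, 9, 3, 11]
append vals[-1]+vals[-1] = 11+11 = 22 → [2, 3, 7, 9, 3, 11, 22]
vals[3] = vals[-1]-vals[0] = 22-2 = 20 → [2, 3, 7, 20, 3, 11, 22]
append vals[0]+vals[0] = 2+2 = 4 → [2, 3, 7, 20, 3, 11, 22, 4]
append vals[0]+vals[-1] = 2+4 = 6 → [2, 3, 7, 20, 3, 11, 22, 4, 6]

[2, 3, 7, 20, 3, 11, 22, 4, 6]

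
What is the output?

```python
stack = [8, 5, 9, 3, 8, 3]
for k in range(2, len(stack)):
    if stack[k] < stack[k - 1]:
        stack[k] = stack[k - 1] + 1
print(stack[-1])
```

12

k=2: 9>=5, unchanged → [8, 5, 9, 3, 8, 3]
k=3: 3<9, stack[3] = 9+1 = 10 → [8, 5, 9, 10, 8, 3]
k=4: 8<10, stack[4] = 10+1 = 11 → [8, 5, 9, 10, 11, 3]
k=5: 3<11, stack[5] = 11+1 = 12 → [8, 5, 9, 10, 11, 12]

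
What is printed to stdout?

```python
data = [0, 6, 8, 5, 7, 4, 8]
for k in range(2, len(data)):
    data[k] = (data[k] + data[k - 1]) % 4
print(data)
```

k=2: data[2] = (8+6)%4 = 2 → [0, 6, 2, 5, 7, 4, 8]
k=3: data[3] = (5+2)%4 = 3 → [0, 6, 2, 3, 7, 4, 8]
k=4: data[4] = (7+3)%4 = 2 → [0, 6, 2, 3, 2, 4, 8]
k=5: data[5] = (4+2)%4 = 2 → [0, 6, 2, 3, 2, 2, 8]
k=6: data[6] = (8+2)%4 = 2 → [0, 6, 2, 3, 2, 2, 2]

[0, 6, 2, 3, 2, 2, 2]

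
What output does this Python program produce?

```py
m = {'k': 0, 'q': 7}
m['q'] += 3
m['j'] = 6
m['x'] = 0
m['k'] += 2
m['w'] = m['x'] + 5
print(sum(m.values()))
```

23

m['q'] = 7+3 = 10 → {'k': 0, 'q': 10}
m['j'] = 6 → {'k': 0, 'q': 10, 'j': 6}
m['x'] = 0 → {'k': 0, 'q': 10, 'j': 6, 'x': 0}
m['k'] = 0+2 = 2 → {'k': 2, 'q': 10, 'j': 6, 'x': 0}
m['w'] = m['x']+5 = 5 → {'k': 2, 'q': 10, 'j': 6, 'x': 0, 'w': 5}
sum of values = 23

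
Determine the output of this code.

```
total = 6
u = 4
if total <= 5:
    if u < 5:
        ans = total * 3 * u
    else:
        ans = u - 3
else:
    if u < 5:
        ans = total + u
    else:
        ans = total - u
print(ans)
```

10

total=6, u=4
total <= 5 is False; u < 5 is True
→ ans = total + u = 10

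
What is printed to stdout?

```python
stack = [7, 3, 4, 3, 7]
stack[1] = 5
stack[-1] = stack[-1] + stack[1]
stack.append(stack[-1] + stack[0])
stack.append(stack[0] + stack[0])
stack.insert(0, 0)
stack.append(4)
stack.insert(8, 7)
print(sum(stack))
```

stack[1] = 5 → [7, 5, 4, 3, 7]
stack[-1] = stack[-1]+stack[1] = 7+5 = 12 → [7, 5, 4, 3, 12]
append stack[-1]+stack[0] = 12+7 = 19 → [7, 5, 4, 3, 12, 19]
append stack[0]+stack[0] = 7+7 = 14 → [7, 5, 4, 3, 12, 19, 14]
insert 0 at 0 → [0, 7, 5, 4, 3, 12, 19, 14]
append 4 → [0, 7, 5, 4, 3, 12, 19, 14, 4]
insert 7 at 8 → [0, 7, 5, 4, 3, 12, 19, 14, 7, 4]
sum = 75

75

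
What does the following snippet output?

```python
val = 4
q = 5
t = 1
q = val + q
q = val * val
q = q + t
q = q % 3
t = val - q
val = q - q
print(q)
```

q = 4+5 = 9
q = 4*4 = 16
q = 16+1 = 17
q = 17%3 = 2
t = 4-2 = 2
val = 2-2 = 0

2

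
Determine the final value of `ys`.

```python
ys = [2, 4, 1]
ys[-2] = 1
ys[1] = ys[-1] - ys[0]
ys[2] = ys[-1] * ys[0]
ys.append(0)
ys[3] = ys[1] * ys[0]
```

[2, -1, 2, -2]

ys[-2] = 1 → [2, 1, 1]
ys[1] = ys[-1]-ys[0] = 1-2 = -1 → [2, -1, 1]
ys[2] = ys[-1]*ys[0] = 1*2 = 2 → [2, -1, 2]
append 0 → [2, -1, 2, 0]
ys[3] = ys[1]*ys[0] = (-1)*2 = -2 → [2, -1, 2, -2]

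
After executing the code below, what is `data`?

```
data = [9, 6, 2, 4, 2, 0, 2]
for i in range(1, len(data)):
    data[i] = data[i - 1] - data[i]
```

[9, 3, 1, -3, -5, -5, -7]

i=1: data[1] = 9-6 = 3 → [9, 3, 2, 4, 2, 0, 2]
i=2: data[2] = 3-2 = 1 → [9, 3, 1, 4, 2, 0, 2]
i=3: data[3] = 1-4 = -3 → [9, 3, 1, -3, 2, 0, 2]
i=4: data[4] = (-3)-2 = -5 → [9, 3, 1, -3, -5, 0, 2]
i=5: data[5] = (-5)-0 = -5 → [9, 3, 1, -3, -5, -5, 2]
i=6: data[6] = (-5)-2 = -7 → [9, 3, 1, -3, -5, -5, -7]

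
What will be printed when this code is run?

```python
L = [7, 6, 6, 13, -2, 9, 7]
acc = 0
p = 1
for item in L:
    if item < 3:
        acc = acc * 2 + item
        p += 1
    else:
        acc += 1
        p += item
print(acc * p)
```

400

item=7: not <3, acc = 0+1 = 1; p=8
item=6: not <3, acc = 1+1 = 2; p=14
item=6: not <3, acc = 2+1 = 3; p=20
item=13: not <3, acc = 3+1 = 4; p=33
item=-2: <3, acc = 4*2+(-2) = 6; p=34
item=9: not <3, acc = 6+1 = 7; p=43
item=7: not <3, acc = 7+1 = 8; p=50
acc*p = 8*50 = 400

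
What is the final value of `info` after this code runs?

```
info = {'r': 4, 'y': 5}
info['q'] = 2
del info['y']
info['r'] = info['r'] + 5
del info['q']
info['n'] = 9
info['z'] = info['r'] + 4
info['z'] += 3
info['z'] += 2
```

{'r': 9, 'n': 9, 'z': 18}

info['q'] = 2 → {'r': 4, 'y': 5, 'q': 2}
del 'y' → {'r': 4, 'q': 2}
info['r'] = info['r']+5 = 9 → {'r': 9, 'q': 2}
del 'q' → {'r': 9}
info['n'] = 9 → {'r': 9, 'n': 9}
info['z'] = info['r']+4 = 13 → {'r': 9, 'n': 9, 'z': 13}
info['z'] = 13+3 = 16 → {'r': 9, 'n': 9, 'z': 16}
info['z'] = 16+2 = 18 → {'r': 9, 'n': 9, 'z': 18}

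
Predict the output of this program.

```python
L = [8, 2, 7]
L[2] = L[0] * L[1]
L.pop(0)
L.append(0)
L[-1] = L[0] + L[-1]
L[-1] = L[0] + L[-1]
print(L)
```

L[2] = L[0]*L[1] = 8*2 = 16 → [8, 2, 16]
pop(0) removes 8 → [2, 16]
append 0 → [2, 16, 0]
L[-1] = L[0]+L[-1] = 2+0 = 2 → [2, 16, 2]
L[-1] = L[0]+L[-1] = 2+2 = 4 → [2, 16, 4]

[2, 16, 4]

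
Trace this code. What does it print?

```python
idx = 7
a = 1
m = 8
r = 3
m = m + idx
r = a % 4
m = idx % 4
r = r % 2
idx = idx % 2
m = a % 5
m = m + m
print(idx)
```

1

m = 8+7 = 15
r = 1%4 = 1
m = 7%4 = 3
r = 1%2 = 1
idx = 7%2 = 1
m = 1%5 = 1
m = 1+1 = 2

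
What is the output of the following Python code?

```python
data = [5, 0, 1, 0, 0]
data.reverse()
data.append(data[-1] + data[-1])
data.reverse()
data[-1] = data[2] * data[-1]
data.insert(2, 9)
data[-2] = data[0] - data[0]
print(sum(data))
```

reverse → [0, 0, 1, 0, 5]
append data[-1]+data[-1] = 5+5 = 10 → [0, 0, 1, 0, 5, 10]
reverse → [10, 5, 0, 1, 0, 0]
data[-1] = data[2]*data[-1] = 0*0 = 0 → [10, 5, 0, 1, 0, 0]
insert 9 at 2 → [10, 5, 9, 0, 1, 0, 0]
data[-2] = data[0]-data[0] = 10-10 = 0 → [10, 5, 9, 0, 1, 0, 0]
sum = 25

25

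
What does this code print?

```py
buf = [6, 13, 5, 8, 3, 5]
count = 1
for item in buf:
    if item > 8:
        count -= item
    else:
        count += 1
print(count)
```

item=6: not >8, count = 1+1 = 2
item=13: >8, count = 2-13 = -11
item=5: not >8, count = (-11)+1 = -10
item=8: not >8, count = (-10)+1 = -9
item=3: not >8, count = (-9)+1 = -8
item=5: not >8, count = (-8)+1 = -7

-7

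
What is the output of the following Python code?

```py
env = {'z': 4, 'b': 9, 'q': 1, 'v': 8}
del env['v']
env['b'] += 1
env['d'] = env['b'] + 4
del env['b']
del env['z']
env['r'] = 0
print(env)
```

{'q': 1, 'd': 14, 'r': 0}

del 'v' → {'z': 4, 'b': 9, 'q': 1}
env['b'] = 9+1 = 10 → {'z': 4, 'b': 10, 'q': 1}
env['d'] = env['b']+4 = 14 → {'z': 4, 'b': 10, 'q': 1, 'd': 14}
del 'b' → {'z': 4, 'q': 1, 'd': 14}
del 'z' → {'q': 1, 'd': 14}
env['r'] = 0 → {'q': 1, 'd': 14, 'r': 0}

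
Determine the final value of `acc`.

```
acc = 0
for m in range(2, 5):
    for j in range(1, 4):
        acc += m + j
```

45

m=2,j=1: acc = 0+3 = 3
m=2,j=2: acc = 3+4 = 7
m=2,j=3: acc = 7+5 = 12
m=3,j=1: acc = 12+4 = 16
m=3,j=2: acc = 16+5 = 21
m=3,j=3: acc = 21+6 = 27
m=4,j=1: acc = 27+5 = 32
m=4,j=2: acc = 32+6 = 38
m=4,j=3: acc = 38+7 = 45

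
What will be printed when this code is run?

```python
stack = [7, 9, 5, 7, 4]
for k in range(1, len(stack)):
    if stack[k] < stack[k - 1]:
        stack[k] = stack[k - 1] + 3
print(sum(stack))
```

k=1: 9>=7, unchanged → [7, 9, 5, 7, 4]
k=2: 5<9, stack[2] = 9+3 = 12 → [7, 9, 12, 7, 4]
k=3: 7<12, stack[3] = 12+3 = 15 → [7, 9, 12, 15, 4]
k=4: 4<15, stack[4] = 15+3 = 18 → [7, 9, 12, 15, 18]
sum = 61

61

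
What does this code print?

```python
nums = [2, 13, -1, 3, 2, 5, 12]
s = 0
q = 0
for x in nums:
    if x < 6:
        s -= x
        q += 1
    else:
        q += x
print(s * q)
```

x=2: <6, s = 0-2 = -2; q=1
x=13: not <6; q=14
x=-1: <6, s = (-2)-(-1) = -1; q=15
x=3: <6, s = (-1)-3 = -4; q=16
x=2: <6, s = (-4)-2 = -6; q=17
x=5: <6, s = (-6)-5 = -11; q=18
x=12: not <6; q=30
s*q = (-11)*30 = -330

-330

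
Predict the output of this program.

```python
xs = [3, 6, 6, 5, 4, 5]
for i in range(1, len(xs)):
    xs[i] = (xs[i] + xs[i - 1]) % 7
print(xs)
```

i=1: xs[1] = (6+3)%7 = 2 → [3, 2, 6, 5, 4, 5]
i=2: xs[2] = (6+2)%7 = 1 → [3, 2, 1, 5, 4, 5]
i=3: xs[3] = (5+1)%7 = 6 → [3, 2, 1, 6, 4, 5]
i=4: xs[4] = (4+6)%7 = 3 → [3, 2, 1, 6, 3, 5]
i=5: xs[5] = (5+3)%7 = 1 → [3, 2, 1, 6, 3, 1]

[3, 2, 1, 6, 3, 1]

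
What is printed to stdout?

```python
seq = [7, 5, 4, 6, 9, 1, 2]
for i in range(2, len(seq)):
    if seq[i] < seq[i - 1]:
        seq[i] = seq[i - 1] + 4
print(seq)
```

[7, 5, 9, 13, 17, 21, 25]

i=2: 4<5, seq[2] = 5+4 = 9 → [7, 5, 9, 6, 9, 1, 2]
i=3: 6<9, seq[3] = 9+4 = 13 → [7, 5, 9, 13, 9, 1, 2]
i=4: 9<13, seq[4] = 13+4 = 17 → [7, 5, 9, 13, 17, 1, 2]
i=5: 1<17, seq[5] = 17+4 = 21 → [7, 5, 9, 13, 17, 21, 2]
i=6: 2<21, seq[6] = 21+4 = 25 → [7, 5, 9, 13, 17, 21, 25]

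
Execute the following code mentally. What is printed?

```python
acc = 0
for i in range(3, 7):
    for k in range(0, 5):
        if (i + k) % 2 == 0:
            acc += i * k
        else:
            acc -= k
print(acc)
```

72

i=3,k=0: odd sum, acc = 0-0 = 0
i=3,k=1: even sum, acc = 0+3 = 3
i=3,k=2: odd sum, acc = 3-2 = 1
i=3,k=3: even sum, acc = 1+9 = 10
i=3,k=4: odd sum, acc = 10-4 = 6
i=4,k=0: even sum, acc = 6+0 = 6
i=4,k=1: odd sum, acc = 6-1 = 5
i=4,k=2: even sum, acc = 5+8 = 13
i=4,k=3: odd sum, acc = 13-3 = 10
i=4,k=4: even sum, acc = 10+16 = 26
i=5,k=0: odd sum, acc = 26-0 = 26
i=5,k=1: even sum, acc = 26+5 = 31
i=5,k=2: odd sum, acc = 31-2 = 29
i=5,k=3: even sum, acc = 29+15 = 44
i=5,k=4: odd sum, acc = 44-4 = 40
i=6,k=0: even sum, acc = 40+0 = 40
i=6,k=1: odd sum, acc = 40-1 = 39
i=6,k=2: even sum, acc = 39+12 = 51
i=6,k=3: odd sum, acc = 51-3 = 48
i=6,k=4: even sum, acc = 48+24 = 72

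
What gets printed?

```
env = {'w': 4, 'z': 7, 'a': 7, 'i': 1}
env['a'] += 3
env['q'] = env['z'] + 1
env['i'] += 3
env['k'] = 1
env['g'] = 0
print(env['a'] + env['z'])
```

17

env['a'] = 7+3 = 10 → {'w': 4, 'z': 7, 'a': 10, 'i': 1}
env['q'] = env['z']+1 = 8 → {'w': 4, 'z': 7, 'a': 10, 'i': 1, 'q': 8}
env['i'] = 1+3 = 4 → {'w': 4, 'z': 7, 'a': 10, 'i': 4, 'q': 8}
env['k'] = 1 → {'w': 4, 'z': 7, 'a': 10, 'i': 4, 'q': 8, 'k': 1}
env['g'] = 0 → {'w': 4, 'z': 7, 'a': 10, 'i': 4, 'q': 8, 'k': 1, 'g': 0}
env['a']+env['z'] = 10+7 = 17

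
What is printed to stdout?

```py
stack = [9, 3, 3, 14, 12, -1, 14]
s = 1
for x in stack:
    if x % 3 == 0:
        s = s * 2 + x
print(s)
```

118

x=9: %3==0, s = 1*2+9 = 11
x=3: %3==0, s = 11*2+3 = 25
x=3: %3==0, s = 25*2+3 = 53
x=14: not %3==0
x=12: %3==0, s = 53*2+12 = 118
x=-1: not %3==0
x=14: not %3==0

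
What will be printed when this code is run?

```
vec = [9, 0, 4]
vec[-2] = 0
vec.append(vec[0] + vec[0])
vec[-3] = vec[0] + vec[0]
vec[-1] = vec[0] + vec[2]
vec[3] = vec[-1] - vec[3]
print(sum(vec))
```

vec[-2] = 0 → [9, 0, 4]
append vec[0]+vec[0] = 9+9 = 18 → [9, 0, 4, 18]
vec[-3] = vec[0]+vec[0] = 9+9 = 18 → [9, 18, 4, 18]
vec[-1] = vec[0]+vec[2] = 9+4 = 13 → [9, 18, 4, 13]
vec[3] = vec[-1]-vec[3] = 13-13 = 0 → [9, 18, 4, 0]
sum = 31

31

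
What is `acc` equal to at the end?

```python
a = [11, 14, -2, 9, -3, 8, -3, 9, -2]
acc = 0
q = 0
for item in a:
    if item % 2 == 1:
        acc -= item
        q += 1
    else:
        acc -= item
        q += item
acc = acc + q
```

-18

item=11: odd, acc = 0-11 = -11; q=1
item=14: not odd, acc = (-11)-14 = -25; q=15
item=-2: not odd, acc = (-25)-(-2) = -23; q=13
item=9: odd, acc = (-23)-9 = -32; q=14
item=-3: odd, acc = (-32)-(-3) = -29; q=15
item=8: not odd, acc = (-29)-8 = -37; q=23
item=-3: odd, acc = (-37)-(-3) = -34; q=24
item=9: odd, acc = (-34)-9 = -43; q=25
item=-2: not odd, acc = (-43)-(-2) = -41; q=23
acc+q = (-41)+23 = -18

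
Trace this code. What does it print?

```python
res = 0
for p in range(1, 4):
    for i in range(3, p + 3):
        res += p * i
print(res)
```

53

p=1,i=3: res = 0+3 = 3
p=2,i=3: res = 3+6 = 9
p=2,i=4: res = 9+8 = 17
p=3,i=3: res = 17+9 = 26
p=3,i=4: res = 26+12 = 38
p=3,i=5: res = 38+15 = 53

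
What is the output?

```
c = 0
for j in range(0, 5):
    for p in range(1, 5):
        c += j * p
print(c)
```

j=0,p=1: c = 0+0 = 0
j=0,p=2: c = 0+0 = 0
j=0,p=3: c = 0+0 = 0
j=0,p=4: c = 0+0 = 0
j=1,p=1: c = 0+1 = 1
j=1,p=2: c = 1+2 = 3
j=1,p=3: c = 3+3 = 6
j=1,p=4: c = 6+4 = 10
j=2,p=1: c = 10+2 = 12
j=2,p=2: c = 12+4 = 16
j=2,p=3: c = 16+6 = 22
j=2,p=4: c = 22+8 = 30
j=3,p=1: c = 30+3 = 33
j=3,p=2: c = 33+6 = 39
j=3,p=3: c = 39+9 = 48
j=3,p=4: c = 48+12 = 60
j=4,p=1: c = 60+4 = 64
j=4,p=2: c = 64+8 = 72
j=4,p=3: c = 72+12 = 84
j=4,p=4: c = 84+16 = 100

100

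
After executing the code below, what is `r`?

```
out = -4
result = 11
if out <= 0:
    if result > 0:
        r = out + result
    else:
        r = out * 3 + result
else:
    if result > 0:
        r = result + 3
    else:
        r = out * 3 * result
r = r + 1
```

out=-4, result=11
out <= 0 is True; result > 0 is True
→ r = out + result = 7
r = 7+1 = 8

8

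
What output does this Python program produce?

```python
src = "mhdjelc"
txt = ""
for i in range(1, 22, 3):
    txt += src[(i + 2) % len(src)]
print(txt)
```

i=1: add src[3]='j' → 'j'
i=4: add src[6]='c' → 'jc'
i=7: add src[2]='d' → 'jcd'
i=10: add src[5]='l' → 'jcdl'
i=13: add src[1]='h' → 'jcdlh'
i=16: add src[4]='e' → 'jcdlhe'
i=19: add src[0]='m' → 'jcdlhem'

jcdlhem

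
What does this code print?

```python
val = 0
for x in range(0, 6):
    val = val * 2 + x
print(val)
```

57

x=0: val = 0*2+0 = 0
x=1: val = 0*2+1 = 1
x=2: val = 1*2+2 = 4
x=3: val = 4*2+3 = 11
x=4: val = 11*2+4 = 26
x=5: val = 26*2+5 = 57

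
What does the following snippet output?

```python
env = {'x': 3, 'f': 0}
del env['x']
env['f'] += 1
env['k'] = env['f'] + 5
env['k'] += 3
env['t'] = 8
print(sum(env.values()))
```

18

del 'x' → {'f': 0}
env['f'] = 0+1 = 1 → {'f': 1}
env['k'] = env['f']+5 = 6 → {'f': 1, 'k': 6}
env['k'] = 6+3 = 9 → {'f': 1, 'k': 9}
env['t'] = 8 → {'f': 1, 'k': 9, 't': 8}
sum of values = 18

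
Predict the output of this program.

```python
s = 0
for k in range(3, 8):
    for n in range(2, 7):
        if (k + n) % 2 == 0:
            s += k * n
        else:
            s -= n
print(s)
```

k=3,n=2: odd sum, s = 0-2 = -2
k=3,n=3: even sum, s = (-2)+9 = 7
k=3,n=4: odd sum, s = 7-4 = 3
k=3,n=5: even sum, s = 3+15 = 18
k=3,n=6: odd sum, s = 18-6 = 12
k=4,n=2: even sum, s = 12+8 = 20
k=4,n=3: odd sum, s = 20-3 = 17
k=4,n=4: even sum, s = 17+16 = 33
k=4,n=5: odd sum, s = 33-5 = 28
k=4,n=6: even sum, s = 28+24 = 52
k=5,n=2: odd sum, s = 52-2 = 50
k=5,n=3: even sum, s = 50+15 = 65
k=5,n=4: odd sum, s = 65-4 = 61
k=5,n=5: even sum, s = 61+25 = 86
k=5,n=6: odd sum, s = 86-6 = 80
k=6,n=2: even sum, s = 80+12 = 92
k=6,n=3: odd sum, s = 92-3 = 89
k=6,n=4: even sum, s = 89+24 = 113
k=6,n=5: odd sum, s = 113-5 = 108
k=6,n=6: even sum, s = 108+36 = 144
k=7,n=2: odd sum, s = 144-2 = 142
k=7,n=3: even sum, s = 142+21 = 163
k=7,n=4: odd sum, s = 163-4 = 159
k=7,n=5: even sum, s = 159+35 = 194
k=7,n=6: odd sum, s = 194-6 = 188

188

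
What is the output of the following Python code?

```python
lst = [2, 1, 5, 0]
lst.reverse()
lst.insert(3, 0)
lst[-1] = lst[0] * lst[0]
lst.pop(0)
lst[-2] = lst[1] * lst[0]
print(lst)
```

reverse → [0, 5, 1, 2]
insert 0 at 3 → [0, 5, 1, 0, 2]
lst[-1] = lst[0]*lst[0] = 0*0 = 0 → [0, 5, 1, 0, 0]
pop(0) removes 0 → [5, 1, 0, 0]
lst[-2] = lst[1]*lst[0] = 1*5 = 5 → [5, 1, 5, 0]

[5, 1, 5, 0]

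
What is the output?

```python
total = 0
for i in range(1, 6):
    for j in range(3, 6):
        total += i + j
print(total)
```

i=1,j=3: total = 0+4 = 4
i=1,j=4: total = 4+5 = 9
i=1,j=5: total = 9+6 = 15
i=2,j=3: total = 15+5 = 20
i=2,j=4: total = 20+6 = 26
i=2,j=5: total = 26+7 = 33
i=3,j=3: total = 33+6 = 39
i=3,j=4: total = 39+7 = 46
i=3,j=5: total = 46+8 = 54
i=4,j=3: total = 54+7 = 61
i=4,j=4: total = 61+8 = 69
i=4,j=5: total = 69+9 = 78
i=5,j=3: total = 78+8 = 86
i=5,j=4: total = 86+9 = 95
i=5,j=5: total = 95+10 = 105

105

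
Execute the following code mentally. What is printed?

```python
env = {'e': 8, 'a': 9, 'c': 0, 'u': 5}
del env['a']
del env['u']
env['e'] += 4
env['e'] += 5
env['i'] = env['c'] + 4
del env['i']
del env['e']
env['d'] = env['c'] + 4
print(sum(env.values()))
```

del 'a' → {'e': 8, 'c': 0, 'u': 5}
del 'u' → {'e': 8, 'c': 0}
env['e'] = 8+4 = 12 → {'e': 12, 'c': 0}
env['e'] = 12+5 = 17 → {'e': 17, 'c': 0}
env['i'] = env['c']+4 = 4 → {'e': 17, 'c': 0, 'i': 4}
del 'i' → {'e': 17, 'c': 0}
del 'e' → {'c': 0}
env['d'] = env['c']+4 = 4 → {'c': 0, 'd': 4}
sum of values = 4

4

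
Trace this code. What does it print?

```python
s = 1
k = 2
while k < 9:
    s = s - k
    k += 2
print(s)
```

k=2: s = 1-2 = -1
k=4: s = (-1)-4 = -5
k=6: s = (-5)-6 = -11
k=8: s = (-11)-8 = -19

-19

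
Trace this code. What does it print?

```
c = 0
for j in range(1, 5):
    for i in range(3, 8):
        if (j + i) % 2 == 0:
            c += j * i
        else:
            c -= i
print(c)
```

j=1,i=3: even sum, c = 0+3 = 3
j=1,i=4: odd sum, c = 3-4 = -1
j=1,i=5: even sum, c = (-1)+5 = 4
j=1,i=6: odd sum, c = 4-6 = -2
j=1,i=7: even sum, c = (-2)+7 = 5
j=2,i=3: odd sum, c = 5-3 = 2
j=2,i=4: even sum, c = 2+8 = 10
j=2,i=5: odd sum, c = 10-5 = 5
j=2,i=6: even sum, c = 5+12 = 17
j=2,i=7: odd sum, c = 17-7 = 10
j=3,i=3: even sum, c = 10+9 = 19
j=3,i=4: odd sum, c = 19-4 = 15
j=3,i=5: even sum, c = 15+15 = 30
j=3,i=6: odd sum, c = 30-6 = 24
j=3,i=7: even sum, c = 24+21 = 45
j=4,i=3: odd sum, c = 45-3 = 42
j=4,i=4: even sum, c = 42+16 = 58
j=4,i=5: odd sum, c = 58-5 = 53
j=4,i=6: even sum, c = 53+24 = 77
j=4,i=7: odd sum, c = 77-7 = 70

70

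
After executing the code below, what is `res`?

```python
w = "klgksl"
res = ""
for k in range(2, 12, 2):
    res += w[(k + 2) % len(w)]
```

k=2: add w[4]='s' → 's'
k=4: add w[0]='k' → 'sk'
k=6: add w[2]='g' → 'skg'
k=8: add w[4]='s' → 'skgs'
k=10: add w[0]='k' → 'skgsk'

'skgsk'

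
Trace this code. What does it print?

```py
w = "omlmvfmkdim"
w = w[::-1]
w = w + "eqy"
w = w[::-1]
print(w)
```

reverse → 'midkmfvmlmo'
+ 'eqy' → 'midkmfvmlmoeqy'
reverse → 'yqeomlmvfmkdim'

yqeomlmvfmkdim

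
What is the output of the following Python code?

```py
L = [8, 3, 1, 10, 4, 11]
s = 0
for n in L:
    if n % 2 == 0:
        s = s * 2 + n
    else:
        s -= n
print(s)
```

n=8: even, s = 0*2+8 = 8
n=3: not even, s = 8-3 = 5
n=1: not even, s = 5-1 = 4
n=10: even, s = 4*2+10 = 18
n=4: even, s = 18*2+4 = 40
n=11: not even, s = 40-11 = 29

29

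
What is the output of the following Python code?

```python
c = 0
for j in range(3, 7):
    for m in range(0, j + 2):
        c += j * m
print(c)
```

j=3,m=0: c = 0+0 = 0
j=3,m=1: c = 0+3 = 3
j=3,m=2: c = 3+6 = 9
j=3,m=3: c = 9+9 = 18
j=3,m=4: c = 18+12 = 30
j=4,m=0: c = 30+0 = 30
j=4,m=1: c = 30+4 = 34
j=4,m=2: c = 34+8 = 42
j=4,m=3: c = 42+12 = 54
j=4,m=4: c = 54+16 = 70
j=4,m=5: c = 70+20 = 90
j=5,m=0: c = 90+0 = 90
j=5,m=1: c = 90+5 = 95
j=5,m=2: c = 95+10 = 105
j=5,m=3: c = 105+15 = 120
j=5,m=4: c = 120+20 = 140
j=5,m=5: c = 140+25 = 165
j=5,m=6: c = 165+30 = 195
j=6,m=0: c = 195+0 = 195
j=6,m=1: c = 195+6 = 201
j=6,m=2: c = 201+12 = 213
j=6,m=3: c = 213+18 = 231
j=6,m=4: c = 231+24 = 255
j=6,m=5: c = 255+30 = 285
j=6,m=6: c = 285+36 = 321
j=6,m=7: c = 321+42 = 363

363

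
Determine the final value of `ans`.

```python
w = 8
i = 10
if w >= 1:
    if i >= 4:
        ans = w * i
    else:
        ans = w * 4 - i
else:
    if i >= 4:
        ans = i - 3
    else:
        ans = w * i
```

w=8, i=10
w >= 1 is True; i >= 4 is True
→ ans = w * i = 80

80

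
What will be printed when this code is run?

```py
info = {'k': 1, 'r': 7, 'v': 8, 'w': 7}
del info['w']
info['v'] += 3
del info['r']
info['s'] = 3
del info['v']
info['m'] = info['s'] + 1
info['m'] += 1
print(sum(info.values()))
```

del 'w' → {'k': 1, 'r': 7, 'v': 8}
info['v'] = 8+3 = 11 → {'k': 1, 'r': 7, 'v': 11}
del 'r' → {'k': 1, 'v': 11}
info['s'] = 3 → {'k': 1, 'v': 11, 's': 3}
del 'v' → {'k': 1, 's': 3}
info['m'] = info['s']+1 = 4 → {'k': 1, 's': 3, 'm': 4}
info['m'] = 4+1 = 5 → {'k': 1, 's': 3, 'm': 5}
sum of values = 9

9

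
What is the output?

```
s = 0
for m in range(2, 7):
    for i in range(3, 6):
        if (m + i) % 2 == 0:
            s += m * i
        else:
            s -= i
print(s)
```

m=2,i=3: odd sum, s = 0-3 = -3
m=2,i=4: even sum, s = (-3)+8 = 5
m=2,i=5: odd sum, s = 5-5 = 0
m=3,i=3: even sum, s = 0+9 = 9
m=3,i=4: odd sum, s = 9-4 = 5
m=3,i=5: even sum, s = 5+15 = 20
m=4,i=3: odd sum, s = 20-3 = 17
m=4,i=4: even sum, s = 17+16 = 33
m=4,i=5: odd sum, s = 33-5 = 28
m=5,i=3: even sum, s = 28+15 = 43
m=5,i=4: odd sum, s = 43-4 = 39
m=5,i=5: even sum, s = 39+25 = 64
m=6,i=3: odd sum, s = 64-3 = 61
m=6,i=4: even sum, s = 61+24 = 85
m=6,i=5: odd sum, s = 85-5 = 80

80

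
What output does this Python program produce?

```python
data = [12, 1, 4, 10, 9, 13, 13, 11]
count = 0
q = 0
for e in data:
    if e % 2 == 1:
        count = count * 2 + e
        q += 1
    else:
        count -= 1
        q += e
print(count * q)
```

e=12: not odd, count = 0-1 = -1; q=12
e=1: odd, count = (-1)*2+1 = -1; q=13
e=4: not odd, count = (-1)-1 = -2; q=17
e=10: not odd, count = (-2)-1 = -3; q=27
e=9: odd, count = (-3)*2+9 = 3; q=28
e=13: odd, count = 3*2+13 = 19; q=29
e=13: odd, count = 19*2+13 = 51; q=30
e=11: odd, count = 51*2+11 = 113; q=31
count*q = 113*31 = 3503

3503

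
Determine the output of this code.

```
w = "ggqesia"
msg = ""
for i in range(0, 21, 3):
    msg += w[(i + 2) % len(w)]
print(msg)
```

qigsgea

i=0: add w[2]='q' → 'q'
i=3: add w[5]='i' → 'qi'
i=6: add w[1]='g' → 'qig'
i=9: add w[4]='s' → 'qigs'
i=12: add w[0]='g' → 'qigsg'
i=15: add w[3]='e' → 'qigsge'
i=18: add w[6]='a' → 'qigsgea'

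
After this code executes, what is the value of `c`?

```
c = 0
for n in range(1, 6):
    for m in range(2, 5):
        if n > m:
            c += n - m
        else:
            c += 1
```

n=1,m=2: not 1>2, c = 0+1 = 1
n=1,m=3: not 1>3, c = 1+1 = 2
n=1,m=4: not 1>4, c = 2+1 = 3
n=2,m=2: not 2>2, c = 3+1 = 4
n=2,m=3: not 2>3, c = 4+1 = 5
n=2,m=4: not 2>4, c = 5+1 = 6
n=3,m=2: 3>2, c = 6+1 = 7
n=3,m=3: not 3>3, c = 7+1 = 8
n=3,m=4: not 3>4, c = 8+1 = 9
n=4,m=2: 4>2, c = 9+2 = 11
n=4,m=3: 4>3, c = 11+1 = 12
n=4,m=4: not 4>4, c = 12+1 = 13
n=5,m=2: 5>2, c = 13+3 = 16
n=5,m=3: 5>3, c = 16+2 = 18
n=5,m=4: 5>4, c = 18+1 = 19

19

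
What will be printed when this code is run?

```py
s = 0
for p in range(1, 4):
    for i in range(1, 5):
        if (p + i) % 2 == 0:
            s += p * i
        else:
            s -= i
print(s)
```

p=1,i=1: even sum, s = 0+1 = 1
p=1,i=2: odd sum, s = 1-2 = -1
p=1,i=3: even sum, s = (-1)+3 = 2
p=1,i=4: odd sum, s = 2-4 = -2
p=2,i=1: odd sum, s = (-2)-1 = -3
p=2,i=2: even sum, s = (-3)+4 = 1
p=2,i=3: odd sum, s = 1-3 = -2
p=2,i=4: even sum, s = (-2)+8 = 6
p=3,i=1: even sum, s = 6+3 = 9
p=3,i=2: odd sum, s = 9-2 = 7
p=3,i=3: even sum, s = 7+9 = 16
p=3,i=4: odd sum, s = 16-4 = 12

12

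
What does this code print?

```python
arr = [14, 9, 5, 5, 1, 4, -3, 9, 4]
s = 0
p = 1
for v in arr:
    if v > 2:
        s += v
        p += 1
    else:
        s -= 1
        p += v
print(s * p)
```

v=14: >2, s = 0+14 = 14; p=2
v=9: >2, s = 14+9 = 23; p=3
v=5: >2, s = 23+5 = 28; p=4
v=5: >2, s = 28+5 = 33; p=5
v=1: not >2, s = 33-1 = 32; p=6
v=4: >2, s = 32+4 = 36; p=7
v=-3: not >2, s = 36-1 = 35; p=4
v=9: >2, s = 35+9 = 44; p=5
v=4: >2, s = 44+4 = 48; p=6
s*p = 48*6 = 288

288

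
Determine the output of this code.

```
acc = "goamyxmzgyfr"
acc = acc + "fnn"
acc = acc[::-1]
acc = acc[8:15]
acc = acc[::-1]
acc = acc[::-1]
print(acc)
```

mxymaog

+ 'fnn' → 'goamyxmzgyfrfnn'
reverse → 'nnfrfygzmxymaog'
slice [8:15] → 'mxymaog'
reverse → 'goamyxm'
reverse → 'mxymaog'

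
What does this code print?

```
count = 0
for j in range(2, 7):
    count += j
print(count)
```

20

j=2: count = 0+2 = 2
j=3: count = 2+3 = 5
j=4: count = 5+4 = 9
j=5: count = 9+5 = 14
j=6: count = 14+6 = 20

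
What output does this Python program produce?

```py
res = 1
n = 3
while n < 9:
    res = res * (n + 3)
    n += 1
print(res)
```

332640

n=3: res = 1*6 = 6
n=4: res = 6*7 = 42
n=5: res = 42*8 = 336
n=6: res = 336*9 = 3024
n=7: res = 3024*10 = 30240
n=8: res = 30240*11 = 332640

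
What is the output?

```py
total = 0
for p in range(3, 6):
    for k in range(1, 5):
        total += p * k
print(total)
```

120

p=3,k=1: total = 0+3 = 3
p=3,k=2: total = 3+6 = 9
p=3,k=3: total = 9+9 = 18
p=3,k=4: total = 18+12 = 30
p=4,k=1: total = 30+4 = 34
p=4,k=2: total = 34+8 = 42
p=4,k=3: total = 42+12 = 54
p=4,k=4: total = 54+16 = 70
p=5,k=1: total = 70+5 = 75
p=5,k=2: total = 75+10 = 85
p=5,k=3: total = 85+15 = 100
p=5,k=4: total = 100+20 = 120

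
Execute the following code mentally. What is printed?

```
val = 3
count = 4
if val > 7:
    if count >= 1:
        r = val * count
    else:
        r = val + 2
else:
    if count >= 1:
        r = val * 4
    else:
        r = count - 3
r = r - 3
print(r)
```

9

val=3, count=4
val > 7 is False; count >= 1 is True
→ r = val * 4 = 12
r = 12-3 = 9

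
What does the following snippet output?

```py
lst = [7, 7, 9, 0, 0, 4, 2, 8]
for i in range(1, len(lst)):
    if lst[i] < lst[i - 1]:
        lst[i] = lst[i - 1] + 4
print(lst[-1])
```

29

i=1: 7>=7, unchanged → [7, 7, 9, 0, 0, 4, 2, 8]
i=2: 9>=7, unchanged → [7, 7, 9, 0, 0, 4, 2, 8]
i=3: 0<9, lst[3] = 9+4 = 13 → [7, 7, 9, 13, 0, 4, 2, 8]
i=4: 0<13, lst[4] = 13+4 = 17 → [7, 7, 9, 13, 17, 4, 2, 8]
i=5: 4<17, lst[5] = 17+4 = 21 → [7, 7, 9, 13, 17, 21, 2, 8]
i=6: 2<21, lst[6] = 21+4 = 25 → [7, 7, 9, 13, 17, 21, 25, 8]
i=7: 8<25, lst[7] = 25+4 = 29 → [7, 7, 9, 13, 17, 21, 25, 29]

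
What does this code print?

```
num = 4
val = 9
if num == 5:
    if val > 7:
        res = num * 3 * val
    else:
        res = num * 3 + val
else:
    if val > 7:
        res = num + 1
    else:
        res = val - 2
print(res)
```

num=4, val=9
num == 5 is False; val > 7 is True
→ res = num + 1 = 5

5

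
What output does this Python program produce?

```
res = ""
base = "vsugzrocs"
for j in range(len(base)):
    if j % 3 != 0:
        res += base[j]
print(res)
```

suzrcs

j=0: skip
j=1: add 's' → 's'
j=2: add 'u' → 'su'
j=3: skip
j=4: add 'z' → 'suz'
j=5: add 'r' → 'suzr'
j=6: skip
j=7: add 'c' → 'suzrc'
j=8: add 's' → 'suzrcs'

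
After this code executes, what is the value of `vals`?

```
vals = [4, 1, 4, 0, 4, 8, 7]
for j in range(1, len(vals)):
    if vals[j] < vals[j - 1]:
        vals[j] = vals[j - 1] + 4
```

[4, 8, 12, 16, 20, 24, 28]

j=1: 1<4, vals[1] = 4+4 = 8 → [4, 8, 4, 0, 4, 8, 7]
j=2: 4<8, vals[2] = 8+4 = 12 → [4, 8, 12, 0, 4, 8, 7]
j=3: 0<12, vals[3] = 12+4 = 16 → [4, 8, 12, 16, 4, 8, 7]
j=4: 4<16, vals[4] = 16+4 = 20 → [4, 8, 12, 16, 20, 8, 7]
j=5: 8<20, vals[5] = 20+4 = 24 → [4, 8, 12, 16, 20, 24, 7]
j=6: 7<24, vals[6] = 24+4 = 28 → [4, 8, 12, 16, 20, 24, 28]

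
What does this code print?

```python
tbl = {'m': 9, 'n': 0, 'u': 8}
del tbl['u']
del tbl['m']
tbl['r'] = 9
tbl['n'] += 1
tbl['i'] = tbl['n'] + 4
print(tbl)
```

{'n': 1, 'r': 9, 'i': 5}

del 'u' → {'m': 9, 'n': 0}
del 'm' → {'n': 0}
tbl['r'] = 9 → {'n': 0, 'r': 9}
tbl['n'] = 0+1 = 1 → {'n': 1, 'r': 9}
tbl['i'] = tbl['n']+4 = 5 → {'n': 1, 'r': 9, 'i': 5}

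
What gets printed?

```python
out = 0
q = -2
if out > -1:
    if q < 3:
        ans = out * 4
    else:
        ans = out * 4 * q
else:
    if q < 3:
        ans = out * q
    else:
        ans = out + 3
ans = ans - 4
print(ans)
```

out=0, q=-2
out > -1 is True; q < 3 is True
→ ans = out * 4 = 0
ans = 0-4 = -4

-4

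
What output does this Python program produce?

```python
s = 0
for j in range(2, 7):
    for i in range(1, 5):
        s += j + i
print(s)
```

j=2,i=1: s = 0+3 = 3
j=2,i=2: s = 3+4 = 7
j=2,i=3: s = 7+5 = 12
j=2,i=4: s = 12+6 = 18
j=3,i=1: s = 18+4 = 22
j=3,i=2: s = 22+5 = 27
j=3,i=3: s = 27+6 = 33
j=3,i=4: s = 33+7 = 40
j=4,i=1: s = 40+5 = 45
j=4,i=2: s = 45+6 = 51
j=4,i=3: s = 51+7 = 58
j=4,i=4: s = 58+8 = 66
j=5,i=1: s = 66+6 = 72
j=5,i=2: s = 72+7 = 79
j=5,i=3: s = 79+8 = 87
j=5,i=4: s = 87+9 = 96
j=6,i=1: s = 96+7 = 103
j=6,i=2: s = 103+8 = 111
j=6,i=3: s = 111+9 = 120
j=6,i=4: s = 120+10 = 130

130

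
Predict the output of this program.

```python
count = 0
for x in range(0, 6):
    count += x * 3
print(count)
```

x=0: count = 0+0*3 = 0
x=1: count = 0+1*3 = 3
x=2: count = 3+2*3 = 9
x=3: count = 9+3*3 = 18
x=4: count = 18+4*3 = 30
x=5: count = 30+5*3 = 45

45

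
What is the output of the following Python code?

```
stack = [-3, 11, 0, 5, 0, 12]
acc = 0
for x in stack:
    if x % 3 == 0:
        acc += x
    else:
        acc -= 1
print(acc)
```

7

x=-3: %3==0, acc = 0+(-3) = -3
x=11: not %3==0, acc = (-3)-1 = -4
x=0: %3==0, acc = (-4)+0 = -4
x=5: not %3==0, acc = (-4)-1 = -5
x=0: %3==0, acc = (-5)+0 = -5
x=12: %3==0, acc = (-5)+12 = 7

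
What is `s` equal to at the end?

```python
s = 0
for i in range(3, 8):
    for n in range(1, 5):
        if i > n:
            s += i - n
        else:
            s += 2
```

57

i=3,n=1: 3>1, s = 0+2 = 2
i=3,n=2: 3>2, s = 2+1 = 3
i=3,n=3: not 3>3, s = 3+2 = 5
i=3,n=4: not 3>4, s = 5+2 = 7
i=4,n=1: 4>1, s = 7+3 = 10
i=4,n=2: 4>2, s = 10+2 = 12
i=4,n=3: 4>3, s = 12+1 = 13
i=4,n=4: not 4>4, s = 13+2 = 15
i=5,n=1: 5>1, s = 15+4 = 19
i=5,n=2: 5>2, s = 19+3 = 22
i=5,n=3: 5>3, s = 22+2 = 24
i=5,n=4: 5>4, s = 24+1 = 25
i=6,n=1: 6>1, s = 25+5 = 30
i=6,n=2: 6>2, s = 30+4 = 34
i=6,n=3: 6>3, s = 34+3 = 37
i=6,n=4: 6>4, s = 37+2 = 39
i=7,n=1: 7>1, s = 39+6 = 45
i=7,n=2: 7>2, s = 45+5 = 50
i=7,n=3: 7>3, s = 50+4 = 54
i=7,n=4: 7>4, s = 54+3 = 57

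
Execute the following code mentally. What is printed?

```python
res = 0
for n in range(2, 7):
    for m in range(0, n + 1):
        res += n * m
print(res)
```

265

n=2,m=0: res = 0+0 = 0
n=2,m=1: res = 0+2 = 2
n=2,m=2: res = 2+4 = 6
n=3,m=0: res = 6+0 = 6
n=3,m=1: res = 6+3 = 9
n=3,m=2: res = 9+6 = 15
n=3,m=3: res = 15+9 = 24
n=4,m=0: res = 24+0 = 24
n=4,m=1: res = 24+4 = 28
n=4,m=2: res = 28+8 = 36
n=4,m=3: res = 36+12 = 48
n=4,m=4: res = 48+16 = 64
n=5,m=0: res = 64+0 = 64
n=5,m=1: res = 64+5 = 69
n=5,m=2: res = 69+10 = 79
n=5,m=3: res = 79+15 = 94
n=5,m=4: res = 94+20 = 114
n=5,m=5: res = 114+25 = 139
n=6,m=0: res = 139+0 = 139
n=6,m=1: res = 139+6 = 145
n=6,m=2: res = 145+12 = 157
n=6,m=3: res = 157+18 = 175
n=6,m=4: res = 175+24 = 199
n=6,m=5: res = 199+30 = 229
n=6,m=6: res = 229+36 = 265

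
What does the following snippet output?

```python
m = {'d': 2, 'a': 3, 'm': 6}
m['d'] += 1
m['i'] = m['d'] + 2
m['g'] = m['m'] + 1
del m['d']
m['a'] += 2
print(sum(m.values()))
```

m['d'] = 2+1 = 3 → {'d': 3, 'a': 3, 'm': 6}
m['i'] = m['d']+2 = 5 → {'d': 3, 'a': 3, 'm': 6, 'i': 5}
m['g'] = m['m']+1 = 7 → {'d': 3, 'a': 3, 'm': 6, 'i': 5, 'g': 7}
del 'd' → {'a': 3, 'm': 6, 'i': 5, 'g': 7}
m['a'] = 3+2 = 5 → {'a': 5, 'm': 6, 'i': 5, 'g': 7}
sum of values = 23

23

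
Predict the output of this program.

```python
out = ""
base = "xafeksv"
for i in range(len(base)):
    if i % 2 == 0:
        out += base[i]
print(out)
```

xfkv

i=0: add 'x' → 'x'
i=1: skip
i=2: add 'f' → 'xf'
i=3: skip
i=4: add 'k' → 'xfk'
i=5: skip
i=6: add 'v' → 'xfkv'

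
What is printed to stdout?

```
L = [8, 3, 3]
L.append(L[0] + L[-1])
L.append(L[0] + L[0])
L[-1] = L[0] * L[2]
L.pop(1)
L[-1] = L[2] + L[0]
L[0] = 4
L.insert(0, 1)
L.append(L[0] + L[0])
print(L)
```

[1, 4, 3, 11, 19, 2]

append L[0]+L[-1] = 8+3 = 11 → [8, 3, 3, 11]
append L[0]+L[0] = 8+8 = 16 → [8, 3, 3, 11, 16]
L[-1] = L[0]*L[2] = 8*3 = 24 → [8, 3, 3, 11, 24]
pop(1) removes 3 → [8, 3, 11, 24]
L[-1] = L[2]+L[0] = 11+8 = 19 → [8, 3, 11, 19]
L[0] = 4 → [4, 3, 11, 19]
insert 1 at 0 → [1, 4, 3, 11, 19]
append L[0]+L[0] = 1+1 = 2 → [1, 4, 3, 11, 19, 2]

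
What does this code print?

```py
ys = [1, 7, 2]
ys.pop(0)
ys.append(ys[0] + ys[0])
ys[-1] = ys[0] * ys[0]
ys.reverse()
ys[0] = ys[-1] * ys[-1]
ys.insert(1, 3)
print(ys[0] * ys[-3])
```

147

pop(0) removes 1 → [7, 2]
append ys[0]+ys[0] = 7+7 = 14 → [7, 2, 14]
ys[-1] = ys[0]*ys[0] = 7*7 = 49 → [7, 2, 49]
reverse → [49, 2, 7]
ys[0] = ys[-1]*ys[-1] = 7*7 = 49 → [49, 2, 7]
insert 3 at 1 → [49, 3, 2, 7]
ys[0]*ys[-3] = 49*3 = 147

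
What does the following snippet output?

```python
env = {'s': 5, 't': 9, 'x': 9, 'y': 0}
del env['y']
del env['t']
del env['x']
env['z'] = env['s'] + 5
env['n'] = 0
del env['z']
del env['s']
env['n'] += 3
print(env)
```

{'n': 3}

del 'y' → {'s': 5, 't': 9, 'x': 9}
del 't' → {'s': 5, 'x': 9}
del 'x' → {'s': 5}
env['z'] = env['s']+5 = 10 → {'s': 5, 'z': 10}
env['n'] = 0 → {'s': 5, 'z': 10, 'n': 0}
del 'z' → {'s': 5, 'n': 0}
del 's' → {'n': 0}
env['n'] = 0+3 = 3 → {'n': 3}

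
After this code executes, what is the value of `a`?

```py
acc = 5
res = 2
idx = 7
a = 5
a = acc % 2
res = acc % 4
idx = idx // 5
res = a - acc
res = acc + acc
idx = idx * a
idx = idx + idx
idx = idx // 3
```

1

a = 5%2 = 1
res = 5%4 = 1
idx = 7//5 = 1
res = 1-5 = -4
res = 5+5 = 10
idx = 1*1 = 1
idx = 1+1 = 2
idx = 2//3 = 0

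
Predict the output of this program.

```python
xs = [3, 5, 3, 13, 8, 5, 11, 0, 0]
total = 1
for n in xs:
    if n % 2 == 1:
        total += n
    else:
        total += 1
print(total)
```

n=3: odd, total = 1+3 = 4
n=5: odd, total = 4+5 = 9
n=3: odd, total = 9+3 = 12
n=13: odd, total = 12+13 = 25
n=8: not odd, total = 25+1 = 26
n=5: odd, total = 26+5 = 31
n=11: odd, total = 31+11 = 42
n=0: not odd, total = 42+1 = 43
n=0: not odd, total = 43+1 = 44

44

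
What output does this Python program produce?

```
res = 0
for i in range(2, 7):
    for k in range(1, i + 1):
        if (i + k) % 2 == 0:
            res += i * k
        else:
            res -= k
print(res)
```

135

i=2,k=1: odd sum, res = 0-1 = -1
i=2,k=2: even sum, res = (-1)+4 = 3
i=3,k=1: even sum, res = 3+3 = 6
i=3,k=2: odd sum, res = 6-2 = 4
i=3,k=3: even sum, res = 4+9 = 13
i=4,k=1: odd sum, res = 13-1 = 12
i=4,k=2: even sum, res = 12+8 = 20
i=4,k=3: odd sum, res = 20-3 = 17
i=4,k=4: even sum, res = 17+16 = 33
i=5,k=1: even sum, res = 33+5 = 38
i=5,k=2: odd sum, res = 38-2 = 36
i=5,k=3: even sum, res = 36+15 = 51
i=5,k=4: odd sum, res = 51-4 = 47
i=5,k=5: even sum, res = 47+25 = 72
i=6,k=1: odd sum, res = 72-1 = 71
i=6,k=2: even sum, res = 71+12 = 83
i=6,k=3: odd sum, res = 83-3 = 80
i=6,k=4: even sum, res = 80+24 = 104
i=6,k=5: odd sum, res = 104-5 = 99
i=6,k=6: even sum, res = 99+36 = 135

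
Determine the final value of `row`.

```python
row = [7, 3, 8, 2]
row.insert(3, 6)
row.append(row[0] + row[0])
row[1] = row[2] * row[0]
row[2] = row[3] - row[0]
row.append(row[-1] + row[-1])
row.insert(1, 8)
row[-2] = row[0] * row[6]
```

insert 6 at 3 → [7, 3, 8, 6, 2]
append row[0]+row[0] = 7+7 = 14 → [7, 3, 8, 6, 2, 14]
row[1] = row[2]*row[0] = 8*7 = 56 → [7, 56, 8, 6, 2, 14]
row[2] = row[3]-row[0] = 6-7 = -1 → [7, 56, -1, 6, 2, 14]
append row[-1]+row[-1] = 14+14 = 28 → [7, 56, -1, 6, 2, 14, 28]
insert 8 at 1 → [7, 8, 56, -1, 6, 2, 14, 28]
row[-2] = row[0]*row[6] = 7*14 = 98 → [7, 8, 56, -1, 6, 2, 98, 28]

[7, 8, 56, -1, 6, 2, 98, 28]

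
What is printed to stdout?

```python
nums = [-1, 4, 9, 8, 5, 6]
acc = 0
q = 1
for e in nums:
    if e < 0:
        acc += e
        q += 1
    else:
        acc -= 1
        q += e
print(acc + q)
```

e=-1: <0, acc = 0+(-1) = -1; q=2
e=4: not <0, acc = (-1)-1 = -2; q=6
e=9: not <0, acc = (-2)-1 = -3; q=15
e=8: not <0, acc = (-3)-1 = -4; q=23
e=5: not <0, acc = (-4)-1 = -5; q=28
e=6: not <0, acc = (-5)-1 = -6; q=34
acc+q = (-6)+34 = 28

28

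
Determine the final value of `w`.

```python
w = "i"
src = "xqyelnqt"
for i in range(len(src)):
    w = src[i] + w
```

'tqnleyqxi'

i=0: prepend 'x' → 'xi'
i=1: prepend 'q' → 'qxi'
i=2: prepend 'y' → 'yqxi'
i=3: prepend 'e' → 'eyqxi'
i=4: prepend 'l' → 'leyqxi'
i=5: prepend 'n' → 'nleyqxi'
i=6: prepend 'q' → 'qnleyqxi'
i=7: prepend 't' → 'tqnleyqxi'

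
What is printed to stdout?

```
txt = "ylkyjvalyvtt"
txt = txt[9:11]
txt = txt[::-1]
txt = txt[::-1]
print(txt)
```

vt

slice [9:11] → 'vt'
reverse → 'tv'
reverse → 'vt'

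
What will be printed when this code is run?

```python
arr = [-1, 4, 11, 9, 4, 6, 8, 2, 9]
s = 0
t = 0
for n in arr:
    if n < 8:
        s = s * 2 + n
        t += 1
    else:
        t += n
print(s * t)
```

1932

n=-1: <8, s = 0*2+(-1) = -1; t=1
n=4: <8, s = (-1)*2+4 = 2; t=2
n=11: not <8; t=13
n=9: not <8; t=22
n=4: <8, s = 2*2+4 = 8; t=23
n=6: <8, s = 8*2+6 = 22; t=24
n=8: not <8; t=32
n=2: <8, s = 22*2+2 = 46; t=33
n=9: not <8; t=42
s*t = 46*42 = 1932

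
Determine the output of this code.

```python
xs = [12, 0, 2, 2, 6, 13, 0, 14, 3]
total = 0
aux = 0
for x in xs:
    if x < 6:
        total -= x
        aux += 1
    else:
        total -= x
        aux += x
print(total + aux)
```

-2

x=12: not <6, total = 0-12 = -12; aux=12
x=0: <6, total = (-12)-0 = -12; aux=13
x=2: <6, total = (-12)-2 = -14; aux=14
x=2: <6, total = (-14)-2 = -16; aux=15
x=6: not <6, total = (-16)-6 = -22; aux=21
x=13: not <6, total = (-22)-13 = -35; aux=34
x=0: <6, total = (-35)-0 = -35; aux=35
x=14: not <6, total = (-35)-14 = -49; aux=49
x=3: <6, total = (-49)-3 = -52; aux=50
total+aux = (-52)+50 = -2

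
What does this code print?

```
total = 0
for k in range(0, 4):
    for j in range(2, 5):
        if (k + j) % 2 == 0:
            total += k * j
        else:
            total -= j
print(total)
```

6

k=0,j=2: even sum, total = 0+0 = 0
k=0,j=3: odd sum, total = 0-3 = -3
k=0,j=4: even sum, total = (-3)+0 = -3
k=1,j=2: odd sum, total = (-3)-2 = -5
k=1,j=3: even sum, total = (-5)+3 = -2
k=1,j=4: odd sum, total = (-2)-4 = -6
k=2,j=2: even sum, total = (-6)+4 = -2
k=2,j=3: odd sum, total = (-2)-3 = -5
k=2,j=4: even sum, total = (-5)+8 = 3
k=3,j=2: odd sum, total = 3-2 = 1
k=3,j=3: even sum, total = 1+9 = 10
k=3,j=4: odd sum, total = 10-4 = 6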